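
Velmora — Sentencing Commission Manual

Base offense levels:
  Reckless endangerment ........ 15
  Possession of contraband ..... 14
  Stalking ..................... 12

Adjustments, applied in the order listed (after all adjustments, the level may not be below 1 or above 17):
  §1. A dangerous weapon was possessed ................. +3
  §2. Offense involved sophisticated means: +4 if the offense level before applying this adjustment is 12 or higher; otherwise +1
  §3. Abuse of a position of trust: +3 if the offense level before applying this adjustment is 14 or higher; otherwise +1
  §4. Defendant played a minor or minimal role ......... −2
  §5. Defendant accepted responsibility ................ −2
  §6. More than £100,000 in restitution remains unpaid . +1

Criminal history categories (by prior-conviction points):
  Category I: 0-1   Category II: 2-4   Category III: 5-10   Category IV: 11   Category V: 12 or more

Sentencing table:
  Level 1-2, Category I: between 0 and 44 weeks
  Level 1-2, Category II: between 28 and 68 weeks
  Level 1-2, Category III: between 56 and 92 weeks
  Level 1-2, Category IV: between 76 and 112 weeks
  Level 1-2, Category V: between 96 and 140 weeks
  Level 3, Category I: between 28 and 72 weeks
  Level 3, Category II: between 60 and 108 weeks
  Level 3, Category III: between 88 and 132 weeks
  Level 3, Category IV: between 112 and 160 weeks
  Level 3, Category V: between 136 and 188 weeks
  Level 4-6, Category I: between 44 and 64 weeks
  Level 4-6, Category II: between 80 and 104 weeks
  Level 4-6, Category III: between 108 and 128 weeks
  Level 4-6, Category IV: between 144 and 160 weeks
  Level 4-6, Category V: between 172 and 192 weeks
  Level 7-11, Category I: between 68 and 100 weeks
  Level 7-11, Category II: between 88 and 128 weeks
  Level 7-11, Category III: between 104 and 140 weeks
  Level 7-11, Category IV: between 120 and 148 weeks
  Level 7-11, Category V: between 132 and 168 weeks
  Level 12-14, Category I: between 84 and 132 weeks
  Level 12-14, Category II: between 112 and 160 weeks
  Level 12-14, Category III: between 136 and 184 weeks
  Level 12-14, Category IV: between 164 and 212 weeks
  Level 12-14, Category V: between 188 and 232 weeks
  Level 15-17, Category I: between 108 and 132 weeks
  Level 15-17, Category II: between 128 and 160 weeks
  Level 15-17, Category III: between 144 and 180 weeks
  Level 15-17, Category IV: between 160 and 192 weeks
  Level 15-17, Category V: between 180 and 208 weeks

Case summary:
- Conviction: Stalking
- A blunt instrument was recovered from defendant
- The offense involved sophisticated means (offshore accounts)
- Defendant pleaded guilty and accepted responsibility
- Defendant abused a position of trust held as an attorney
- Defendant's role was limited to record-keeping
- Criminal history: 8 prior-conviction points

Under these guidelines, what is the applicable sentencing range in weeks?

144-180 weeks

Base offense level for stalking: 12.
§1 applies: 12 + 3 = 15.
§2 applies (level before this adjustment is 15 ≥ 12, so +4): 15 + 4 = 19.
§3 applies (level before this adjustment is 19 ≥ 14, so +3): 19 + 3 = 22.
§4 applies: 22 − 2 = 20.
§5 applies: 20 − 2 = 18.
Level 18 exceeds the maximum of 17; capped at 17.
Final offense level: 17.
Criminal history: 8 prior points → Category III (5-10).
Level 17 falls in the 15-17 band.
Grid: Level 15-17 × Category III = 144-180 weeks.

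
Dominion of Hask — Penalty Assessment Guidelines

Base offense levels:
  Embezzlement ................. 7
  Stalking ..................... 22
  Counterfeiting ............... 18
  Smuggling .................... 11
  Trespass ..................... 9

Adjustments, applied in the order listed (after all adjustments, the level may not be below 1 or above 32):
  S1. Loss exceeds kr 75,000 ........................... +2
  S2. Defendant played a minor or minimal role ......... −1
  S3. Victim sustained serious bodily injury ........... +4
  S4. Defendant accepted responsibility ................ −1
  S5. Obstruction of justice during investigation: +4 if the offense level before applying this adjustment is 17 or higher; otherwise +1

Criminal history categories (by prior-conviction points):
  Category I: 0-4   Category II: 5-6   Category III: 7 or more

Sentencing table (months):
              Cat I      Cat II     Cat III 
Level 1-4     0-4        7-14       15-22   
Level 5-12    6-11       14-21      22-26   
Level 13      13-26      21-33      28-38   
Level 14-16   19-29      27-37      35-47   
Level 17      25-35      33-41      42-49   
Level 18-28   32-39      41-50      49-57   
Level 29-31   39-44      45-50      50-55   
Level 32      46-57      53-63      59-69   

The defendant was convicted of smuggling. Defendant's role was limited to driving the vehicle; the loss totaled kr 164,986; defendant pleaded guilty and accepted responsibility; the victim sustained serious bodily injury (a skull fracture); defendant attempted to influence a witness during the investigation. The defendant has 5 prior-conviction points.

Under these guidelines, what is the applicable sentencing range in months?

27-37 months

Base offense level for smuggling: 11.
S1 applies: 11 + 2 = 13.
S2 applies: 13 − 1 = 12.
S3 applies: 12 + 4 = 16.
S4 applies: 16 − 1 = 15.
S5 applies (level before this adjustment is 15 < 17, so +1): 15 + 1 = 16.
Final offense level: 16.
Criminal history: 5 prior points → Category II (5-6).
Level 16 falls in the 14-16 band.
Grid: Level 14-16 × Category II = 27-37 months.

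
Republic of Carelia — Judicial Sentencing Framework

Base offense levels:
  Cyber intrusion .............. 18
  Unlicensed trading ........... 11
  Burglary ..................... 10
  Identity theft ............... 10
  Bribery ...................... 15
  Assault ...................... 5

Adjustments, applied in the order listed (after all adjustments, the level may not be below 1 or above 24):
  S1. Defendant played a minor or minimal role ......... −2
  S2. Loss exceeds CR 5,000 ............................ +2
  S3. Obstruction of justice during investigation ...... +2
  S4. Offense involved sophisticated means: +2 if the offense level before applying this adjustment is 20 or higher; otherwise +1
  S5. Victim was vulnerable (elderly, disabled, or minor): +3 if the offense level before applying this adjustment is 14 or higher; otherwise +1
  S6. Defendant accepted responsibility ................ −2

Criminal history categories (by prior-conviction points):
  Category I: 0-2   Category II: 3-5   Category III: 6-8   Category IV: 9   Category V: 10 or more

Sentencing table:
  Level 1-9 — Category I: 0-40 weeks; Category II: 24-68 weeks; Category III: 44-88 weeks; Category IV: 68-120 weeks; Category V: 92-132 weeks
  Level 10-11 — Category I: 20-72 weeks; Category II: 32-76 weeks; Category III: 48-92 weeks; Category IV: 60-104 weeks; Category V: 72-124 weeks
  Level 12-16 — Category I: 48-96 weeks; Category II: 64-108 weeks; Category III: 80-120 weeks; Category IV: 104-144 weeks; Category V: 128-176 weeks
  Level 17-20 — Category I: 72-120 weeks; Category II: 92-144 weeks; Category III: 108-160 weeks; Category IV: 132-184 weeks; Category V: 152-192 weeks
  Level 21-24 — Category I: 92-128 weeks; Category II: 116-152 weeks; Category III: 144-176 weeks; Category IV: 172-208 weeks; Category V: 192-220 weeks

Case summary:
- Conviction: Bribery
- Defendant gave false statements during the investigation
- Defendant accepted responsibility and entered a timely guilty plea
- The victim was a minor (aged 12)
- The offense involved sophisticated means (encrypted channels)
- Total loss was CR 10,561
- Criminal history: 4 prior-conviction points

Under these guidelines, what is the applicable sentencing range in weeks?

Base offense level for bribery: 15.
S1 does not apply.
S2 applies: 15 + 2 = 17.
S3 applies: 17 + 2 = 19.
S4 applies (level before this adjustment is 19 < 20, so +1): 19 + 1 = 20.
S5 applies (level before this adjustment is 20 ≥ 14, so +3): 20 + 3 = 23.
S6 applies: 23 − 2 = 21.
Final offense level: 21.
Criminal history: 4 prior points → Category II (3-5).
Level 21 falls in the 21-24 band.
Grid: Level 21-24 × Category II = 116-152 weeks.

116-152 weeks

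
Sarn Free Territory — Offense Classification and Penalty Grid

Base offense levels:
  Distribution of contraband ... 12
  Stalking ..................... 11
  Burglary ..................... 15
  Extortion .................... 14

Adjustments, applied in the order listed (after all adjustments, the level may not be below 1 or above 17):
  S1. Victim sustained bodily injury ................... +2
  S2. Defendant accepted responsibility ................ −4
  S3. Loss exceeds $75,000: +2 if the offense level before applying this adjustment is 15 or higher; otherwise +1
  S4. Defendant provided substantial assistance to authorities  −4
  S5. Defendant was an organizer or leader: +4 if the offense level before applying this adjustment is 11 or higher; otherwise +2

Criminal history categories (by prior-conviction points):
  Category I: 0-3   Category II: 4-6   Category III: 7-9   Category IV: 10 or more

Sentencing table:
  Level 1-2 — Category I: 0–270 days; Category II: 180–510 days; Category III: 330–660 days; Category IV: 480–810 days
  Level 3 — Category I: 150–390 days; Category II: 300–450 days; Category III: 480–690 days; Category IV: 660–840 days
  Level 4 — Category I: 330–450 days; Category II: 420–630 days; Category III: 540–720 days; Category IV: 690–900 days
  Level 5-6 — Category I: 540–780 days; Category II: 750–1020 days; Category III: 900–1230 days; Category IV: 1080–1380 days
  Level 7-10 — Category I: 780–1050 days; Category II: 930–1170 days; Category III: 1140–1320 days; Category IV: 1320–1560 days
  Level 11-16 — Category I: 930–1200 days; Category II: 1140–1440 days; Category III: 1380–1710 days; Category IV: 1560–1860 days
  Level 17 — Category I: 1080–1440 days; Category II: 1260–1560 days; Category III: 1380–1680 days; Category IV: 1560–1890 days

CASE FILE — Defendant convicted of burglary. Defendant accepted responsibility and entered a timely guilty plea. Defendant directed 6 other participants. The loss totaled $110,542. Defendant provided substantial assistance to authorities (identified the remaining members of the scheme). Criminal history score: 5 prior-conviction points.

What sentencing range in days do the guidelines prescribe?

930-1170 days

Base offense level for burglary: 15.
S1 does not apply.
S2 applies: 15 − 4 = 11.
S3 applies (level before this adjustment is 11 < 15, so +1): 11 + 1 = 12.
S4 applies: 12 − 4 = 8.
S5 applies (level before this adjustment is 8 < 11, so +2): 8 + 2 = 10.
Final offense level: 10.
Criminal history: 5 prior points → Category II (4-6).
Level 10 falls in the 7-10 band.
Grid: Level 7-10 × Category II = 930-1170 days.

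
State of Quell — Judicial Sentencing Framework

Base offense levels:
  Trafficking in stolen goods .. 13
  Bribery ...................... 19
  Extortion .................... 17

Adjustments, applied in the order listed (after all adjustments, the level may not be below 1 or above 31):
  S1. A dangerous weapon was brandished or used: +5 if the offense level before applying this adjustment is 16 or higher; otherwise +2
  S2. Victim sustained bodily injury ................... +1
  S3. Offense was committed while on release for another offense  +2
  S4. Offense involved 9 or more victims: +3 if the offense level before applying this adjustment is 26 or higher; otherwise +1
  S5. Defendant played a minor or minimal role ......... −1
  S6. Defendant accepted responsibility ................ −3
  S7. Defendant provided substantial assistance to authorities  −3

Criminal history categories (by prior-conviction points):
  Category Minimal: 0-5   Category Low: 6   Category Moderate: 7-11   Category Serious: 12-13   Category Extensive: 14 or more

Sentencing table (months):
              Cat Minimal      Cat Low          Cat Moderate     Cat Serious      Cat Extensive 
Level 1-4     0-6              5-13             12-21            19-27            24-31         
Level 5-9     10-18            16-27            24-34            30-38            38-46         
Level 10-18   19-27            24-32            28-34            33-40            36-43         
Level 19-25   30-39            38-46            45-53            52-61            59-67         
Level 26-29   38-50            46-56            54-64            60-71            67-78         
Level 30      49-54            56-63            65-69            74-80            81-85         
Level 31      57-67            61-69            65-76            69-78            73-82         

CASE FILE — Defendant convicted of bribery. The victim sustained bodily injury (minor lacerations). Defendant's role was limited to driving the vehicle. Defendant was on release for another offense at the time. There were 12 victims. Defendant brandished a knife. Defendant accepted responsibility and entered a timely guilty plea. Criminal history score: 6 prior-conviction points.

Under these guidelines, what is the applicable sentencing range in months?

46-56 months

Base offense level for bribery: 19.
S1 applies (level before this adjustment is 19 ≥ 16, so +5): 19 + 5 = 24.
S2 applies: 24 + 1 = 25.
S3 applies: 25 + 2 = 27.
S4 applies (level before this adjustment is 27 ≥ 26, so +3): 27 + 3 = 30.
S5 applies: 30 − 1 = 29.
S6 applies: 29 − 3 = 26.
S7 does not apply.
Final offense level: 26.
Criminal history: 6 prior points → Category Low (6).
Level 26 falls in the 26-29 band.
Grid: Level 26-29 × Category Low = 46-56 months.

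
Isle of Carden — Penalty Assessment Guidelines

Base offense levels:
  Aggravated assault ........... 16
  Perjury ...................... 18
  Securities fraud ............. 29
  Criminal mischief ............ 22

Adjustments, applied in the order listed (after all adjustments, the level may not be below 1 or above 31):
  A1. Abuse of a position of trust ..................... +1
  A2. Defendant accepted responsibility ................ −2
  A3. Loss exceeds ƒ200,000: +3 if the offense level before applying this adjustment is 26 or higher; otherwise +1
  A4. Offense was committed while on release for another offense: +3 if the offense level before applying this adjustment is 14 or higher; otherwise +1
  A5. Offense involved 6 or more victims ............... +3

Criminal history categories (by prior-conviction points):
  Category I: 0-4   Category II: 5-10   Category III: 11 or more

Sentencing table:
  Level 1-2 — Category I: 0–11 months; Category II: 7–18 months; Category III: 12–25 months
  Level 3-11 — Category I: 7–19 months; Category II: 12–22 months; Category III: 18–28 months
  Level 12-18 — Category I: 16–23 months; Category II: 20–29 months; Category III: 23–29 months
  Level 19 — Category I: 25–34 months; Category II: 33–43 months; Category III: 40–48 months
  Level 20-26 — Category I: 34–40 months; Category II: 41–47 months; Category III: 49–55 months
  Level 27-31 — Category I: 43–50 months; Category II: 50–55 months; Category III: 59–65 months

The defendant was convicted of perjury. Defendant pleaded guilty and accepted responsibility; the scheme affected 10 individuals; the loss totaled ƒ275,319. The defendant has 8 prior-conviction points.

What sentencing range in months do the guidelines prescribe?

Base offense level for perjury: 18.
A2 applies: 18 − 2 = 16.
A3 applies (level before this adjustment is 16 < 26, so +1): 16 + 1 = 17.
A4 does not apply.
A5 applies: 17 + 3 = 20.
Final offense level: 20.
Criminal history: 8 prior points → Category II (5-10).
Level 20 falls in the 20-26 band.
Grid: Level 20-26 × Category II = 41-47 months.

41-47 months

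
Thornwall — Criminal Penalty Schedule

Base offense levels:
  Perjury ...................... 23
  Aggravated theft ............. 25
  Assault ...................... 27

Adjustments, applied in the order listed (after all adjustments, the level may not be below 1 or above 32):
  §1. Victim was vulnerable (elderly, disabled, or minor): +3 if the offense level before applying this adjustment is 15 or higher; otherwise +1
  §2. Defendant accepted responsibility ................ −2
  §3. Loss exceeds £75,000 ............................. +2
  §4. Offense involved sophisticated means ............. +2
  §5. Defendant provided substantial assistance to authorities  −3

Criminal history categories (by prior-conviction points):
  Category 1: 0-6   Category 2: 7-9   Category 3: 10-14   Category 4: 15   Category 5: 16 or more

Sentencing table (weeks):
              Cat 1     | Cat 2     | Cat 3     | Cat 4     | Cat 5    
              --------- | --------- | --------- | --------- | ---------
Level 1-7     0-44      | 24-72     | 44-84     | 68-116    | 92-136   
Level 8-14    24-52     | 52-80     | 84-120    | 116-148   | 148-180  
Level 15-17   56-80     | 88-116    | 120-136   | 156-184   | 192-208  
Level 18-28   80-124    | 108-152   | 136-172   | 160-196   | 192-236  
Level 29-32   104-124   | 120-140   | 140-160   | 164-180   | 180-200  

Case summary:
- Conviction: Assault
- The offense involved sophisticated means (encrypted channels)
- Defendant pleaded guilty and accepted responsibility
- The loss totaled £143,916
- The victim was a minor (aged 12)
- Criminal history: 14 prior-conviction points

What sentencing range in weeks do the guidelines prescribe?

Base offense level for assault: 27.
§1 applies (level before this adjustment is 27 ≥ 15, so +3): 27 + 3 = 30.
§2 applies: 30 − 2 = 28.
§3 applies: 28 + 2 = 30.
§4 applies: 30 + 2 = 32.
§5 does not apply.
Final offense level: 32.
Criminal history: 14 prior points → Category 3 (10-14).
Level 32 falls in the 29-32 band.
Grid: Level 29-32 × Category 3 = 140-160 weeks.

140-160 weeks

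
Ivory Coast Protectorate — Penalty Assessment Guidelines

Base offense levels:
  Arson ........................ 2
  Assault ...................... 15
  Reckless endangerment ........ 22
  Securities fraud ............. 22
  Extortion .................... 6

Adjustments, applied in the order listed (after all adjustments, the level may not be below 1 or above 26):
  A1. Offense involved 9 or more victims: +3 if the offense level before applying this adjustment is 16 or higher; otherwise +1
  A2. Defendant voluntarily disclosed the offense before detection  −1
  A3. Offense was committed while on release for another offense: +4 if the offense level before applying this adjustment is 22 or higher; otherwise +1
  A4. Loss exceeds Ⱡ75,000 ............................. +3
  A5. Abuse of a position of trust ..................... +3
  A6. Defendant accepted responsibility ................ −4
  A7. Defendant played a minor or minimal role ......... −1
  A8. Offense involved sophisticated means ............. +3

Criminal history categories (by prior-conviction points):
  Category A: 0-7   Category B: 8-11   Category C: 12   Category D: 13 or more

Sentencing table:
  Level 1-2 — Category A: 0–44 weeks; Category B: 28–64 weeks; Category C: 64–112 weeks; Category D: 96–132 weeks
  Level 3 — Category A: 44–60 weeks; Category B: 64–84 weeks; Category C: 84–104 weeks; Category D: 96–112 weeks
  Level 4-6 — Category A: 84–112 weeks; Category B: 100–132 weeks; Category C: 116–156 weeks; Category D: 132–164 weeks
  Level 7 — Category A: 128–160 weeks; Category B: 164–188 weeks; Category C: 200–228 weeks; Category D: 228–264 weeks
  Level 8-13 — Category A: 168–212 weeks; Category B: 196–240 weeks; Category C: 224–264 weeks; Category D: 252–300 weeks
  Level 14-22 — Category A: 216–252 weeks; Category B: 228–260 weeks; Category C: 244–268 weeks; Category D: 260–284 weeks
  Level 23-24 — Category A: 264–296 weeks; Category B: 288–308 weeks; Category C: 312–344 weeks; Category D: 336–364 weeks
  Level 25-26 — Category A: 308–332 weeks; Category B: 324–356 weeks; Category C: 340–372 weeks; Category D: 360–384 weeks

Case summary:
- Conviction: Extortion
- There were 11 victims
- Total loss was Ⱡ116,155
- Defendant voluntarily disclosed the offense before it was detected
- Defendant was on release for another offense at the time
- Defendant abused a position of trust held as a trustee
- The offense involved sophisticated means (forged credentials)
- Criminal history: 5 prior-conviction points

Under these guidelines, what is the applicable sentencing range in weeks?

Base offense level for extortion: 6.
A1 applies (level before this adjustment is 6 < 16, so +1): 6 + 1 = 7.
A2 applies: 7 − 1 = 6.
A3 applies (level before this adjustment is 6 < 22, so +1): 6 + 1 = 7.
A4 applies: 7 + 3 = 10.
A5 applies: 10 + 3 = 13.
A8 applies: 13 + 3 = 16.
Final offense level: 16.
Criminal history: 5 prior points → Category A (0-7).
Level 16 falls in the 14-22 band.
Grid: Level 14-22 × Category A = 216-252 weeks.

216-252 weeks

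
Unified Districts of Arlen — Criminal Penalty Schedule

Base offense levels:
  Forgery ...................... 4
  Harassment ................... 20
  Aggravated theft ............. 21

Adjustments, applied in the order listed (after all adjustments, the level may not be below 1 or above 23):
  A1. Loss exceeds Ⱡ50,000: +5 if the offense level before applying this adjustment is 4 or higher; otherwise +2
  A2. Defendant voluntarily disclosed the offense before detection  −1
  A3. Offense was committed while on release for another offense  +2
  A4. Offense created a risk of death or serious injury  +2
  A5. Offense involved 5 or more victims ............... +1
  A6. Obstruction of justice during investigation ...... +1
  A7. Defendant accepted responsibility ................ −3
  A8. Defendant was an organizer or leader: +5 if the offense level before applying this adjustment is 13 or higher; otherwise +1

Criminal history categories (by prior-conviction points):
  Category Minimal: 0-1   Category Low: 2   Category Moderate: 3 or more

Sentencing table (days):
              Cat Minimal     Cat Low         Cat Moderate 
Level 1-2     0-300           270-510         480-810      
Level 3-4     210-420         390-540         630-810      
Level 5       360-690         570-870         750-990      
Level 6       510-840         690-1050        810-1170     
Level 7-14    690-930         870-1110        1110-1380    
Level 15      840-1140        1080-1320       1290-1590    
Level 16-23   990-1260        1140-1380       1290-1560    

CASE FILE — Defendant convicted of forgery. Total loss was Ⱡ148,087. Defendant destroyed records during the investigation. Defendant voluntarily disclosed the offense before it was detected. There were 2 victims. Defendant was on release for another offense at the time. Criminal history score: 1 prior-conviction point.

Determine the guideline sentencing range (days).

690-930 days

Base offense level for forgery: 4.
A1 applies (level before this adjustment is 4 ≥ 4, so +5): 4 + 5 = 9.
A2 applies: 9 − 1 = 8.
A3 applies: 8 + 2 = 10.
A5 does not apply.
A6 applies: 10 + 1 = 11.
A7 does not apply.
A8 does not apply.
Final offense level: 11.
Criminal history: 1 prior point → Category Minimal (0-1).
Level 11 falls in the 7-14 band.
Grid: Level 7-14 × Category Minimal = 690-930 days.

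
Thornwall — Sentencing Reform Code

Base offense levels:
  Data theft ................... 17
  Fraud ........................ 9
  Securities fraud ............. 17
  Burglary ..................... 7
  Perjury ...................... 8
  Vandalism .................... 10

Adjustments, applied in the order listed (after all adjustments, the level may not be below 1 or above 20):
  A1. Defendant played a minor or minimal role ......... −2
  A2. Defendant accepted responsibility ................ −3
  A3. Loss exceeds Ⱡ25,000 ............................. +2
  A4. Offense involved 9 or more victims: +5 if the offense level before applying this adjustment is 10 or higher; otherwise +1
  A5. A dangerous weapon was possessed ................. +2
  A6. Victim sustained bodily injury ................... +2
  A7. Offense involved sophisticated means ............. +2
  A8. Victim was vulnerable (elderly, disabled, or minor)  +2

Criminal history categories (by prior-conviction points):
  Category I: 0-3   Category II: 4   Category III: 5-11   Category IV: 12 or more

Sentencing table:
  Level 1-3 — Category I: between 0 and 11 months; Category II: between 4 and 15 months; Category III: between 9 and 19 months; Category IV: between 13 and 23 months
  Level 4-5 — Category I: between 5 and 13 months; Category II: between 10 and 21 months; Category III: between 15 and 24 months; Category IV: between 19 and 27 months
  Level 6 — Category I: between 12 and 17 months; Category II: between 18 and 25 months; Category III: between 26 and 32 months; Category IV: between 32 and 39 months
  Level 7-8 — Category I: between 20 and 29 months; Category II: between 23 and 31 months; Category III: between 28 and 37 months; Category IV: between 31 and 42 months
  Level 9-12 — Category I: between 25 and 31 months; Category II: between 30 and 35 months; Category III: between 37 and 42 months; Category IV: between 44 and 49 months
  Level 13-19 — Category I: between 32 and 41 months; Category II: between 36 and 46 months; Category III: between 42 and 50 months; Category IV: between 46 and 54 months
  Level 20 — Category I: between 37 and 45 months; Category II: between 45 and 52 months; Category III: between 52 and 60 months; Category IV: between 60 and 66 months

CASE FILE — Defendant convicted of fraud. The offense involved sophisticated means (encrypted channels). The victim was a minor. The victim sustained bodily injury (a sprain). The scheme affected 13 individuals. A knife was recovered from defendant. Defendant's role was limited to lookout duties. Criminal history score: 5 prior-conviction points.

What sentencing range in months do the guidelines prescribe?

Base offense level for fraud: 9.
A1 applies: 9 − 2 = 7.
A3 does not apply.
A4 applies (level before this adjustment is 7 < 10, so +1): 7 + 1 = 8.
A5 applies: 8 + 2 = 10.
A6 applies: 10 + 2 = 12.
A7 applies: 12 + 2 = 14.
A8 applies: 14 + 2 = 16.
Final offense level: 16.
Criminal history: 5 prior points → Category III (5-11).
Level 16 falls in the 13-19 band.
Grid: Level 13-19 × Category III = 42-50 months.

42-50 months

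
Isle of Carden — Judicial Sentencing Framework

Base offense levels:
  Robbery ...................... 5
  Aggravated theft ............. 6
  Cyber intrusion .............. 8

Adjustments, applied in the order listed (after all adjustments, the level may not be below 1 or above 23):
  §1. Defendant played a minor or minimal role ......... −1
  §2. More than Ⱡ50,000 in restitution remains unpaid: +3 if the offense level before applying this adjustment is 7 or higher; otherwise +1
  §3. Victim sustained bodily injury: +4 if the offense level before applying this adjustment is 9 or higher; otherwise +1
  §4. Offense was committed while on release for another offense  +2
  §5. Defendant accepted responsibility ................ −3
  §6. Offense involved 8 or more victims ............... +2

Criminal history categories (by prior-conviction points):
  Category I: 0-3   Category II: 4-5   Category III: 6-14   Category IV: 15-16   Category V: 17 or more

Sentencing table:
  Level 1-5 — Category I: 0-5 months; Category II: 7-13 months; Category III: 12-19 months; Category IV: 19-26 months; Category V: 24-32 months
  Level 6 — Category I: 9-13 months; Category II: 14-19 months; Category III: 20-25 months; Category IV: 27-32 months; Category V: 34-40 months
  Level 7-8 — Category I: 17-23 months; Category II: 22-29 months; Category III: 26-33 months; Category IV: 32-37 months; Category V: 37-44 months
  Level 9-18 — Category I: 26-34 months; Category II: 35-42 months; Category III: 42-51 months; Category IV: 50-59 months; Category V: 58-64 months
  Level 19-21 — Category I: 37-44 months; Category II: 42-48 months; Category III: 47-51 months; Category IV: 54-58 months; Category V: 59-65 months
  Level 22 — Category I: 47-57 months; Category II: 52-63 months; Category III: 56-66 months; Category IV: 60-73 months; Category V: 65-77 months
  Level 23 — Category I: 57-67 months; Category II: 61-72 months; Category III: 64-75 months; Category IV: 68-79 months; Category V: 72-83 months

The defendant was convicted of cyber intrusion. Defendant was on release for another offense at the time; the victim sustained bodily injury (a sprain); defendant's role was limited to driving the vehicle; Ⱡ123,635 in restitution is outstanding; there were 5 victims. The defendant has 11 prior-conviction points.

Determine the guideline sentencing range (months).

Base offense level for cyber intrusion: 8.
§1 applies: 8 − 1 = 7.
§2 applies (level before this adjustment is 7 ≥ 7, so +3): 7 + 3 = 10.
§3 applies (level before this adjustment is 10 ≥ 9, so +4): 10 + 4 = 14.
§4 applies: 14 + 2 = 16.
§5 does not apply.
Final offense level: 16.
Criminal history: 11 prior points → Category III (6-14).
Level 16 falls in the 9-18 band.
Grid: Level 9-18 × Category III = 42-51 months.

42-51 months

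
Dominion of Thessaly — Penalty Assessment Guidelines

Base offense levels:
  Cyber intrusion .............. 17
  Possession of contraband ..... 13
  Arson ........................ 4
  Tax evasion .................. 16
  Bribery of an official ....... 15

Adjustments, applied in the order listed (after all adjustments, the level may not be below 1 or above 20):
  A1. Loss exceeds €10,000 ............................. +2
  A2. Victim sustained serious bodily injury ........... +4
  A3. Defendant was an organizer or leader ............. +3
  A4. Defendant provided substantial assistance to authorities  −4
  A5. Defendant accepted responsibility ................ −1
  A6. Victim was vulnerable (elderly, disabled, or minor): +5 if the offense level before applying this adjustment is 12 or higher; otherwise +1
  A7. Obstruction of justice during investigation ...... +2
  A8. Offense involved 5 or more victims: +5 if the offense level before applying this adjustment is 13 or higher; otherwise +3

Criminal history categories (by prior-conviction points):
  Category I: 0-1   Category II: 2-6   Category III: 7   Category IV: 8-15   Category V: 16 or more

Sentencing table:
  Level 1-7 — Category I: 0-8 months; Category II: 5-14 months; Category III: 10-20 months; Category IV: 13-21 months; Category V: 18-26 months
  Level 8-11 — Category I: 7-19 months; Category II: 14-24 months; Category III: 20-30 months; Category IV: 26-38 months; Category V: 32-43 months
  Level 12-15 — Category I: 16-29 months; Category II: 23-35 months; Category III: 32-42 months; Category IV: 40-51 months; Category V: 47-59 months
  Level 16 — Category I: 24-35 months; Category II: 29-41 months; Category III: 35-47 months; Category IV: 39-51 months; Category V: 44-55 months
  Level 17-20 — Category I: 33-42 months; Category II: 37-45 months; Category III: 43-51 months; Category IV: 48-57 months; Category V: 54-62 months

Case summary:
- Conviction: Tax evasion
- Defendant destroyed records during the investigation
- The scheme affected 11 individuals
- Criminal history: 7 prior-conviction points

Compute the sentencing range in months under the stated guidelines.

43-51 months

Base offense level for tax evasion: 16.
A3 does not apply.
A6 does not apply.
A7 applies: 16 + 2 = 18.
A8 applies (level before this adjustment is 18 ≥ 13, so +5): 18 + 5 = 23.
Level 23 exceeds the maximum of 20; capped at 20.
Final offense level: 20.
Criminal history: 7 prior points → Category III (7).
Level 20 falls in the 17-20 band.
Grid: Level 17-20 × Category III = 43-51 months.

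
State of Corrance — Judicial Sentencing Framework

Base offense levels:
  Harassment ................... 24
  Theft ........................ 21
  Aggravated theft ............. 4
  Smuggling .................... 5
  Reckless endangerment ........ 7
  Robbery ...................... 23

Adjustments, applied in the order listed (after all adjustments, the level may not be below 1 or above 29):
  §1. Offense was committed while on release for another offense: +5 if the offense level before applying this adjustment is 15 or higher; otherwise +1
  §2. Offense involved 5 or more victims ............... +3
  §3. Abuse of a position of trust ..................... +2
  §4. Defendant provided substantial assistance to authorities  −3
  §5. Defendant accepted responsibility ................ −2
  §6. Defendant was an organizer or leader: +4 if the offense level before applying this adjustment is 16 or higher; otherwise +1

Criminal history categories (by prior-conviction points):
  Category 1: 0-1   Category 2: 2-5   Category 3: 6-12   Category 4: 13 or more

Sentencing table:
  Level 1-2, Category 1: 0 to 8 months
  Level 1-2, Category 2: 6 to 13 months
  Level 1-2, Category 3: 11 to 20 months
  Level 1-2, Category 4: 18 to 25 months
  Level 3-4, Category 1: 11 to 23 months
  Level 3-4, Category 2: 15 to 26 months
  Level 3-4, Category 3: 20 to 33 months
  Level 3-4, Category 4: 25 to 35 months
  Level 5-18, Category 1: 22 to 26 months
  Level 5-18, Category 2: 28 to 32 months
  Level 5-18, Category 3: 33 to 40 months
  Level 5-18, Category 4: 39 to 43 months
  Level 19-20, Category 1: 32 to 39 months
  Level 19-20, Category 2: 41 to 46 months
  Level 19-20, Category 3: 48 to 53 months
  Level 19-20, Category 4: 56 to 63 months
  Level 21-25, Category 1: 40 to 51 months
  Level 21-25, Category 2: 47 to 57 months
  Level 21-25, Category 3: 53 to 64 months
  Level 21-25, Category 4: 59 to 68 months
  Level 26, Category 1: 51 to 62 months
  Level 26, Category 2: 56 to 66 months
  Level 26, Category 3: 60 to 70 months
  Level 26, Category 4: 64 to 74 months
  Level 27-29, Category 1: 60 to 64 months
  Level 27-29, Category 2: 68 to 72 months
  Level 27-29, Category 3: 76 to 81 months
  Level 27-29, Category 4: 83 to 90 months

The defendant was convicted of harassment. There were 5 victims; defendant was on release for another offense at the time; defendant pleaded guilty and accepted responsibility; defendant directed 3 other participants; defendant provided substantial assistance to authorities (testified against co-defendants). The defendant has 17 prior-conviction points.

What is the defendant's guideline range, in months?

Base offense level for harassment: 24.
§1 applies (level before this adjustment is 24 ≥ 15, so +5): 24 + 5 = 29.
§2 applies: 29 + 3 = 32.
§4 applies: 32 − 3 = 29.
§5 applies: 29 − 2 = 27.
§6 applies (level before this adjustment is 27 ≥ 16, so +4): 27 + 4 = 31.
Level 31 exceeds the maximum of 29; capped at 29.
Final offense level: 29.
Criminal history: 17 prior points → Category 4 (13+).
Level 29 falls in the 27-29 band.
Grid: Level 27-29 × Category 4 = 83-90 months.

83-90 months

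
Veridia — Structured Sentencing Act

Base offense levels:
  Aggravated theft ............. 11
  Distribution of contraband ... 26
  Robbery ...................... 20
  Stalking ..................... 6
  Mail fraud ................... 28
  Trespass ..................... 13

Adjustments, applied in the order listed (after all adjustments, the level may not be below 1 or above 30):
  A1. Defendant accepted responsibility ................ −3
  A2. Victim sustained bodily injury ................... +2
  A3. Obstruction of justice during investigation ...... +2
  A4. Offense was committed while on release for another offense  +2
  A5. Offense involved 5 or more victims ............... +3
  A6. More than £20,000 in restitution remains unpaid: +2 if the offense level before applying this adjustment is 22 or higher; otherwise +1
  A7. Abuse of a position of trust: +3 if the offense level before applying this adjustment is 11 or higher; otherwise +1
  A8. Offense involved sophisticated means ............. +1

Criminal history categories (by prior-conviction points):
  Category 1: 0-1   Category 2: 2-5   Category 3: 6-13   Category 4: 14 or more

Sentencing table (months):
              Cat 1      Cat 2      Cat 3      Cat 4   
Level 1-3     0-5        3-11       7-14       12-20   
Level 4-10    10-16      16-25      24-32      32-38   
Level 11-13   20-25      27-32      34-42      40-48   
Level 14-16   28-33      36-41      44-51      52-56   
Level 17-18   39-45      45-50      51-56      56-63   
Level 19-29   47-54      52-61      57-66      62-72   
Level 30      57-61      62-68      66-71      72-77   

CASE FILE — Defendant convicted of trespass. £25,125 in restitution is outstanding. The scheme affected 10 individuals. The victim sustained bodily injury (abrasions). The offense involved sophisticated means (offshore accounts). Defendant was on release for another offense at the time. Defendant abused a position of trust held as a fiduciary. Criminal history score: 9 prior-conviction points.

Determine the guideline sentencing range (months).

57-66 months

Base offense level for trespass: 13.
A1 does not apply.
A2 applies: 13 + 2 = 15.
A3 does not apply.
A4 applies: 15 + 2 = 17.
A5 applies: 17 + 3 = 20.
A6 applies (level before this adjustment is 20 < 22, so +1): 20 + 1 = 21.
A7 applies (level before this adjustment is 21 ≥ 11, so +3): 21 + 3 = 24.
A8 applies: 24 + 1 = 25.
Final offense level: 25.
Criminal history: 9 prior points → Category 3 (6-13).
Level 25 falls in the 19-29 band.
Grid: Level 19-29 × Category 3 = 57-66 months.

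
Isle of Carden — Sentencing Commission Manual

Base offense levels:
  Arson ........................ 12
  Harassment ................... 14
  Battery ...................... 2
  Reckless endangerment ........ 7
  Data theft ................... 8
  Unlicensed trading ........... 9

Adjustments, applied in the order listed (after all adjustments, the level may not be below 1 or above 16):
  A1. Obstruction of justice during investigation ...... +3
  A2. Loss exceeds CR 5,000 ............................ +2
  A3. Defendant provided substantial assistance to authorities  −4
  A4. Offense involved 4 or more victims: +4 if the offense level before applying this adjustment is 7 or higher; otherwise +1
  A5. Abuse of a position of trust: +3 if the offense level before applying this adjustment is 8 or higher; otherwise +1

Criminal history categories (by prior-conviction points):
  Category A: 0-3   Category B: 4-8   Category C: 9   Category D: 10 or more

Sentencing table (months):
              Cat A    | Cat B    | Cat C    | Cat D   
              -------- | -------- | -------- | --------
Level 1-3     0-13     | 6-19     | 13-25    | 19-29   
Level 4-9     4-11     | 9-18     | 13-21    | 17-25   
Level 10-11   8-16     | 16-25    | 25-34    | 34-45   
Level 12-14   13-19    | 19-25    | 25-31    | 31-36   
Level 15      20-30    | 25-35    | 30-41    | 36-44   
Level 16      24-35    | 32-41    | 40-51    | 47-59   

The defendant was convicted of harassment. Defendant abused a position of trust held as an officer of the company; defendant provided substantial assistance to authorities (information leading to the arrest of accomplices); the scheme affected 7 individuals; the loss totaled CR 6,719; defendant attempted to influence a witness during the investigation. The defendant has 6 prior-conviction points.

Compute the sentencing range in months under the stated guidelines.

Base offense level for harassment: 14.
A1 applies: 14 + 3 = 17.
A2 applies: 17 + 2 = 19.
A3 applies: 19 − 4 = 15.
A4 applies (level before this adjustment is 15 ≥ 7, so +4): 15 + 4 = 19.
A5 applies (level before this adjustment is 19 ≥ 8, so +3): 19 + 3 = 22.
Level 22 exceeds the maximum of 16; capped at 16.
Final offense level: 16.
Criminal history: 6 prior points → Category B (4-8).
Level 16 falls in the 16 band.
Grid: Level 16 × Category B = 32-41 months.

32-41 months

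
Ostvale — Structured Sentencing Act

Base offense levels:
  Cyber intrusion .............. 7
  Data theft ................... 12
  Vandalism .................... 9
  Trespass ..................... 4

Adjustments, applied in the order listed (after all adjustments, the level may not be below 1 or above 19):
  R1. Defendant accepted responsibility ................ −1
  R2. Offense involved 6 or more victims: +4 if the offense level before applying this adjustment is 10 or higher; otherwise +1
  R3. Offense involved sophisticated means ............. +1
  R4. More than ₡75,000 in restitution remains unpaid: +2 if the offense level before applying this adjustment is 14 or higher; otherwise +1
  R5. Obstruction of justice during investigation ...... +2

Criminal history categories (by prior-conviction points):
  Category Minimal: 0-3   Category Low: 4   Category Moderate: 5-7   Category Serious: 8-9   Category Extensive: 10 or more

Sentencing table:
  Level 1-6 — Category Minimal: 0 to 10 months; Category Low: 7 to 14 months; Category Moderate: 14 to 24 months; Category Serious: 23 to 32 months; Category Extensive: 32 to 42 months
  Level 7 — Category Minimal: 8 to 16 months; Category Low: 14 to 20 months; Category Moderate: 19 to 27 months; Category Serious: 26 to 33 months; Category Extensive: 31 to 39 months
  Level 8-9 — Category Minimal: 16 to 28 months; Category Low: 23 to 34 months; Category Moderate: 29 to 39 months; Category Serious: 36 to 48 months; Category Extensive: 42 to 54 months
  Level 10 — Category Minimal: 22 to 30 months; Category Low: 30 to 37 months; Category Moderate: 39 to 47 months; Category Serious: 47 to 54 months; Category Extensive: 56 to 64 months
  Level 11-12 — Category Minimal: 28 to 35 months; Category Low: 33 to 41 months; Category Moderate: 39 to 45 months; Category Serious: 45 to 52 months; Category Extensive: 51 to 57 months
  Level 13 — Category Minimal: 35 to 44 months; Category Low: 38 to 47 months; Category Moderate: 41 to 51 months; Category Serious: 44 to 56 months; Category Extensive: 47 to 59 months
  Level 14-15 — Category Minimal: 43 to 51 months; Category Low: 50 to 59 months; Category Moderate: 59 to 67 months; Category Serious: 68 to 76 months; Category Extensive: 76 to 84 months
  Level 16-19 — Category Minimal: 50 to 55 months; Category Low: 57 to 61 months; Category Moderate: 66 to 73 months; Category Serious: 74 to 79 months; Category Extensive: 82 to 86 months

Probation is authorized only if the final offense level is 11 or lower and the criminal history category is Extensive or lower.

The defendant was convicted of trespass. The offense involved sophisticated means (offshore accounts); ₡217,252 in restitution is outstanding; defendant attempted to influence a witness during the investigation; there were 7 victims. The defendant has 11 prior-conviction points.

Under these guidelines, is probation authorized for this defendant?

Base offense level for trespass: 4.
R1 does not apply.
R2 applies (level before this adjustment is 4 < 10, so +1): 4 + 1 = 5.
R3 applies: 5 + 1 = 6.
R4 applies (level before this adjustment is 6 < 14, so +1): 6 + 1 = 7.
R5 applies: 7 + 2 = 9.
Final offense level: 9.
Criminal history: 11 prior points → Category Extensive (10+).
Level 9 falls in the 8-9 band.
Grid: Level 8-9 × Category Extensive = 42-54 months.
Probation check: level 9 ≤ 11 and category Extensive ≤ Extensive → eligible.

Yes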